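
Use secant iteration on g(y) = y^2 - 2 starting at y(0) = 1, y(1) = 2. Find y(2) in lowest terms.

4/3

g(1) = -1, g(2) = 2. y(2) = 2 - 2·(2 - 1)/(2 - (-1)) = 4/3.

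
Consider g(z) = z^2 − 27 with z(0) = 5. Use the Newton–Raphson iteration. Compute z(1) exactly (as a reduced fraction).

26/5

g'(z) = 2z.
g(5) = −2, g'(5) = 10, so z(1) = 5 − (−2)/10 = 26/5.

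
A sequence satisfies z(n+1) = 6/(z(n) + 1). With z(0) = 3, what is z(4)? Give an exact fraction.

102/47

z(1) = 6/(3 + 1) = 3/2.
z(2) = 6/(3/2 + 1) = 12/5.
z(3) = 6/(12/5 + 1) = 30/17.
z(4) = 6/(30/17 + 1) = 102/47.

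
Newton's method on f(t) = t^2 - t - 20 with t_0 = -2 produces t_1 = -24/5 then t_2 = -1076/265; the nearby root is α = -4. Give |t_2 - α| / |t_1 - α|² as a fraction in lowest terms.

5/53

t_1 - α = -24/5 - (-4) = -24/5 + 4 = -4/5, so |t_1 - α| = 4/5.
t_2 - α = -1076/265 - (-4) = -1076/265 + 4 = -16/265, so |t_2 - α| = 16/265.
|t_1 - α|² = 16/25.
Ratio = (16/265) / (16/25) = 5/53.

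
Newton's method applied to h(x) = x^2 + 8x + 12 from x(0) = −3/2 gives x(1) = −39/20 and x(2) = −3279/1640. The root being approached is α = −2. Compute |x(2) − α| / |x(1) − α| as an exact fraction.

1/82

x(1) − α = −39/20 − (−2) = −39/20 + 2 = 1/20, so |x(1) − α| = 1/20.
x(2) − α = −3279/1640 − (−2) = −3279/1640 + 2 = 1/1640, so |x(2) − α| = 1/1640.
Ratio = (1/1640) / (1/20) = 1/82.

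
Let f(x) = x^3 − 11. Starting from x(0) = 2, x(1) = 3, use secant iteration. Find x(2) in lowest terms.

f(2) = −3, f(3) = 16. x(2) = 3 − 16·(3 − 2)/(16 − (−3)) = 41/19.

41/19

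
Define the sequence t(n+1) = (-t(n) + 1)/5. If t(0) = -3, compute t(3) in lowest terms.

24/125

t(1) = (-(-3) + 1)/5 = 4/5.
t(2) = (-(4/5) + 1)/5 = 1/25.
t(3) = (-(1/25) + 1)/5 = 24/125.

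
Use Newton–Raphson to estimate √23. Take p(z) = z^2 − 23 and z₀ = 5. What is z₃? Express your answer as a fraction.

p'(z) = 2z.
p(5) = 2, p'(5) = 10, so z₁ = 5 − 2/10 = 24/5.
p(24/5) = 1/25, p'(24/5) = 48/5, so z₂ = (24/5) − (1/25)/(48/5) = 1151/240.
p(1151/240) = 1/57600, p'(1151/240) = 1151/120, so z₃ = (1151/240) − (1/57600)/(1151/120) = 2649601/552480.

2649601/552480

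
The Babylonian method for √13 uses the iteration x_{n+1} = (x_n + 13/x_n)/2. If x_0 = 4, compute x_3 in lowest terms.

x_1 = (4 + 13/4)/2 = 29/8.
x_2 = (29/8 + 13/(29/8))/2 = 1673/464.
x_3 = (1673/464 + 13/(1673/464))/2 = 5597777/1552544.

5597777/1552544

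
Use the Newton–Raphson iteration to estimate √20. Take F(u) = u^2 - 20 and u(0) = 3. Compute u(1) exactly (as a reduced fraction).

F'(u) = 2u.
F(3) = -11, F'(3) = 6, so u(1) = 3 - (-11)/6 = 29/6.

29/6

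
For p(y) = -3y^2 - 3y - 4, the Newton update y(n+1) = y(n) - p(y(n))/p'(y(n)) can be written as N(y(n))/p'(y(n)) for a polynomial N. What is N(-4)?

p'(y) = -6y - 3.
N(y) = y·p'(y) - p(y) = y·(-6y - 3) - (-3y^2 - 3y - 4) = -3y^2 + 4.
N(-4) = -44.

-44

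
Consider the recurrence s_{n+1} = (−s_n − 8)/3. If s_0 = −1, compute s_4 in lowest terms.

s_1 = (−(−1) − 8)/3 = −7/3.
s_2 = (−(−7/3) − 8)/3 = −17/9.
s_3 = (−(−17/9) − 8)/3 = −55/27.
s_4 = (−(−55/27) − 8)/3 = −161/81.

−161/81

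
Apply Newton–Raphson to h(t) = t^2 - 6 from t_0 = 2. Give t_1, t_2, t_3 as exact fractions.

h'(t) = 2t.
h(2) = -2, h'(2) = 4, so t_1 = 2 - (-2)/4 = 5/2.
h(5/2) = 1/4, h'(5/2) = 5, so t_2 = (5/2) - (1/4)/5 = 49/20.
h(49/20) = 1/400, h'(49/20) = 49/10, so t_3 = (49/20) - (1/400)/(49/10) = 4801/1960.

t_1 = 5/2, t_2 = 49/20, t_3 = 4801/1960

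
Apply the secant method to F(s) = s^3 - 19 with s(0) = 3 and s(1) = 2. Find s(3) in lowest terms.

F(3) = 8, F(2) = -11. s(2) = 2 - (-11)·(2 - 3)/((-11) - 8) = 49/19.
F(2) = -11, F(49/19) = -12672/6859. s(3) = (49/19) - (-12672/6859)·((49/19) - 2)/((-12672/6859) - (-11)) = 15385/5707.

15385/5707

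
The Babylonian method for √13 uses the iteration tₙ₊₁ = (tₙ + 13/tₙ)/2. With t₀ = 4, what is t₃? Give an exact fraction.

t₁ = (4 + 13/4)/2 = 29/8.
t₂ = (29/8 + 13/(29/8))/2 = 1673/464.
t₃ = (1673/464 + 13/(1673/464))/2 = 5597777/1552544.

5597777/1552544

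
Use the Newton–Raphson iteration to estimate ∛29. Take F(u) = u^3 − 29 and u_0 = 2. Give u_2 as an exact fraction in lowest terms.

4303/1350

F'(u) = 3u^2.
F(2) = −21, F'(2) = 12, so u_1 = 2 − (−21)/12 = 15/4.
F(15/4) = 1519/64, F'(15/4) = 675/16, so u_2 = (15/4) − (1519/64)/(675/16) = 4303/1350.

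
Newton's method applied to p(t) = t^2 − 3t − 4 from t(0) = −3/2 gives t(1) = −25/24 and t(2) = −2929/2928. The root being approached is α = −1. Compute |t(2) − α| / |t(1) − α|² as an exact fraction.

12/61

t(1) − α = −25/24 − (−1) = −25/24 + 1 = −1/24, so |t(1) − α| = 1/24.
t(2) − α = −2929/2928 − (−1) = −2929/2928 + 1 = −1/2928, so |t(2) − α| = 1/2928.
|t(1) − α|² = 1/576.
Ratio = (1/2928) / (1/576) = 12/61.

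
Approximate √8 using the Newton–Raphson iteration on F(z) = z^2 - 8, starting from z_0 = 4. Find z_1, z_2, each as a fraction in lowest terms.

F'(z) = 2z.
F(4) = 8, F'(4) = 8, so z_1 = 4 - 8/8 = 3.
F(3) = 1, F'(3) = 6, so z_2 = 3 - 1/6 = 17/6.

z_1 = 3, z_2 = 17/6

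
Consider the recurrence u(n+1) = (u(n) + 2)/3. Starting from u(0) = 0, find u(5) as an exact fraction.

u(1) = (0 + 2)/3 = 2/3.
u(2) = ((2/3) + 2)/3 = 8/9.
u(3) = ((8/9) + 2)/3 = 26/27.
u(4) = ((26/27) + 2)/3 = 80/81.
u(5) = ((80/81) + 2)/3 = 242/243.

242/243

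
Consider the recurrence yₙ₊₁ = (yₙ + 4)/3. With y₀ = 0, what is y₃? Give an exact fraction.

y₁ = (0 + 4)/3 = 4/3.
y₂ = ((4/3) + 4)/3 = 16/9.
y₃ = ((16/9) + 4)/3 = 52/27.

52/27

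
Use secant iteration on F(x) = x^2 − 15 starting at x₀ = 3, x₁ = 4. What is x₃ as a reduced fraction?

F(3) = −6, F(4) = 1. x₂ = 4 − 1·(4 − 3)/(1 − (−6)) = 27/7.
F(4) = 1, F(27/7) = −6/49. x₃ = (27/7) − (−6/49)·((27/7) − 4)/((−6/49) − 1) = 213/55.

213/55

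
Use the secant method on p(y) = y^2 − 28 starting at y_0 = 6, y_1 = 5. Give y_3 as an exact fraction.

598/113

p(6) = 8, p(5) = −3. y_2 = 5 − (−3)·(5 − 6)/((−3) − 8) = 58/11.
p(5) = −3, p(58/11) = −24/121. y_3 = (58/11) − (−24/121)·((58/11) − 5)/((−24/121) − (−3)) = 598/113.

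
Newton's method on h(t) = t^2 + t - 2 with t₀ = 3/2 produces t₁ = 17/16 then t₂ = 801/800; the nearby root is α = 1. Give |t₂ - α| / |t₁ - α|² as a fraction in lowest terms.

8/25

t₁ - α = 17/16 - 1 = 1/16, so |t₁ - α| = 1/16.
t₂ - α = 801/800 - 1 = 1/800, so |t₂ - α| = 1/800.
|t₁ - α|² = 1/256.
Ratio = (1/800) / (1/256) = 8/25.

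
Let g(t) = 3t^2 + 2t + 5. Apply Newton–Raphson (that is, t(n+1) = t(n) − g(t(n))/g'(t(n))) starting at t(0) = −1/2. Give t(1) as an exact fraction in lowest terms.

g'(t) = 6t + 2.
g(−1/2) = 19/4, g'(−1/2) = −1, so t(1) = (−1/2) − (19/4)/(−1) = 17/4.

17/4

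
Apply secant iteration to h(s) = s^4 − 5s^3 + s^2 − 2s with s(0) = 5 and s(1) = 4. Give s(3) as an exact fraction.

51909160/10471913

h(5) = 15, h(4) = −56. s(2) = 4 − (−56)·(4 − 5)/((−56) − 15) = 340/71.
h(4) = −56, h(340/71) = −250199880/25411681. s(3) = (340/71) − (−250199880/25411681)·((340/71) − 4)/((−250199880/25411681) − (−56)) = 51909160/10471913.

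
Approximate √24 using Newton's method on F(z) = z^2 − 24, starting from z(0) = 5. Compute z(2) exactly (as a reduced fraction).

F'(z) = 2z.
F(5) = 1, F'(5) = 10, so z(1) = 5 − 1/10 = 49/10.
F(49/10) = 1/100, F'(49/10) = 49/5, so z(2) = (49/10) − (1/100)/(49/5) = 4801/980.

4801/980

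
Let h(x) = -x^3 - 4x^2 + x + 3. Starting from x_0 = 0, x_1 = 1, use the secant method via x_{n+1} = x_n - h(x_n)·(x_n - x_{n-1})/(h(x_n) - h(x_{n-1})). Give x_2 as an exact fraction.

h(0) = 3, h(1) = -1. x_2 = 1 - (-1)·(1 - 0)/((-1) - 3) = 3/4.

3/4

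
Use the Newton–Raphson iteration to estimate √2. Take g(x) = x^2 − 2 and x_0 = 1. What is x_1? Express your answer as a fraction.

3/2

g'(x) = 2x.
g(1) = −1, g'(1) = 2, so x_1 = 1 − (−1)/2 = 3/2.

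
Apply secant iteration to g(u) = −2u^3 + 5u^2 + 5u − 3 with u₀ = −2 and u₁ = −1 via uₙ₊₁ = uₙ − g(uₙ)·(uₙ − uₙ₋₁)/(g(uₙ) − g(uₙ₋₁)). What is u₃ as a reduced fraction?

−3589/3301

g(−2) = 23, g(−1) = −1. u₂ = (−1) − (−1)·((−1) − (−2))/((−1) − 23) = −25/24.
g(−1) = −1, g(−25/24) = −3611/6912. u₃ = (−25/24) − (−3611/6912)·((−25/24) − (−1))/((−3611/6912) − (−1)) = −3589/3301.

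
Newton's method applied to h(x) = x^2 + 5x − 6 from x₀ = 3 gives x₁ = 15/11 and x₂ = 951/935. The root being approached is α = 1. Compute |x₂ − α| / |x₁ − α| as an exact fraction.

4/85

x₁ − α = 15/11 − 1 = 4/11, so |x₁ − α| = 4/11.
x₂ − α = 951/935 − 1 = 16/935, so |x₂ − α| = 16/935.
Ratio = (16/935) / (4/11) = 4/85.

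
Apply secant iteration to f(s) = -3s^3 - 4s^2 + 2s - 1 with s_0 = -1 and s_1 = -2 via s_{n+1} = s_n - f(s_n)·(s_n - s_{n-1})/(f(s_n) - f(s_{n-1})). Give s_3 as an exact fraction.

-361/205

f(-1) = -4, f(-2) = 3. s_2 = (-2) - 3·((-2) - (-1))/(3 - (-4)) = -11/7.
f(-2) = 3, f(-11/7) = -816/343. s_3 = (-11/7) - (-816/343)·((-11/7) - (-2))/((-816/343) - 3) = -361/205.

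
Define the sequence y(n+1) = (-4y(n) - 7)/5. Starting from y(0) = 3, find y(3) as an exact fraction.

-339/125

y(1) = (-4·3 - 7)/5 = -19/5.
y(2) = (-4·(-19/5) - 7)/5 = 41/25.
y(3) = (-4·(41/25) - 7)/5 = -339/125.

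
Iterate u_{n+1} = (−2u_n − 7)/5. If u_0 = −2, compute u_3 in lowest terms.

−117/125

u_1 = (−2·(−2) − 7)/5 = −3/5.
u_2 = (−2·(−3/5) − 7)/5 = −29/25.
u_3 = (−2·(−29/25) − 7)/5 = −117/125.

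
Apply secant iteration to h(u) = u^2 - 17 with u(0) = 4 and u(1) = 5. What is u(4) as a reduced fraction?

6263/1519

h(4) = -1, h(5) = 8. u(2) = 5 - 8·(5 - 4)/(8 - (-1)) = 37/9.
h(5) = 8, h(37/9) = -8/81. u(3) = (37/9) - (-8/81)·((37/9) - 5)/((-8/81) - 8) = 169/41.
h(37/9) = -8/81, h(169/41) = -16/1681. u(4) = (169/41) - (-16/1681)·((169/41) - (37/9))/((-16/1681) - (-8/81)) = 6263/1519.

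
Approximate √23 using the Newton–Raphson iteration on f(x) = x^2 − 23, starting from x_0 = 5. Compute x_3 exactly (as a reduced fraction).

2649601/552480

f'(x) = 2x.
f(5) = 2, f'(5) = 10, so x_1 = 5 − 2/10 = 24/5.
f(24/5) = 1/25, f'(24/5) = 48/5, so x_2 = (24/5) − (1/25)/(48/5) = 1151/240.
f(1151/240) = 1/57600, f'(1151/240) = 1151/120, so x_3 = (1151/240) − (1/57600)/(1151/120) = 2649601/552480.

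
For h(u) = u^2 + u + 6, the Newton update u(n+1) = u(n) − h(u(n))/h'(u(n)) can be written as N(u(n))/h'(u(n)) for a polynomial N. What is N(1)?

−5

h'(u) = 2u + 1.
N(u) = u·h'(u) − h(u) = u·(2u + 1) − (u^2 + u + 6) = u^2 − 6.
N(1) = −5.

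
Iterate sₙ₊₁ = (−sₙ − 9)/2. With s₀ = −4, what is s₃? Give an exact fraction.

s₁ = (−(−4) − 9)/2 = −5/2.
s₂ = (−(−5/2) − 9)/2 = −13/4.
s₃ = (−(−13/4) − 9)/2 = −23/8.

−23/8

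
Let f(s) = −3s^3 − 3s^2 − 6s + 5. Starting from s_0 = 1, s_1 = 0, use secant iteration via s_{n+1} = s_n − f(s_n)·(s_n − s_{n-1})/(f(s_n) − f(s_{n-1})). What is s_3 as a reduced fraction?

f(1) = −7, f(0) = 5. s_2 = 0 − 5·(0 − 1)/(5 − (−7)) = 5/12.
f(0) = 5, f(5/12) = 1015/576. s_3 = (5/12) − (1015/576)·((5/12) − 0)/((1015/576) − 5) = 240/373.

240/373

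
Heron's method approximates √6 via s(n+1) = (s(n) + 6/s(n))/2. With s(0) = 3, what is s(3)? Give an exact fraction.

s(1) = (3 + 6/3)/2 = 5/2.
s(2) = (5/2 + 6/(5/2))/2 = 49/20.
s(3) = (49/20 + 6/(49/20))/2 = 4801/1960.

4801/1960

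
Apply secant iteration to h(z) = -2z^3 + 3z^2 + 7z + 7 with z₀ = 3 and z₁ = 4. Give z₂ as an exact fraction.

h(3) = 1, h(4) = -45. z₂ = 4 - (-45)·(4 - 3)/((-45) - 1) = 139/46.

139/46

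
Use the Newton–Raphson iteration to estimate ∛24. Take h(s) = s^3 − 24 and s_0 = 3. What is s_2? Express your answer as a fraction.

h'(s) = 3s^2.
h(3) = 3, h'(3) = 27, so s_1 = 3 − 3/27 = 26/9.
h(26/9) = 80/729, h'(26/9) = 676/27, so s_2 = (26/9) − (80/729)/(676/27) = 13162/4563.

13162/4563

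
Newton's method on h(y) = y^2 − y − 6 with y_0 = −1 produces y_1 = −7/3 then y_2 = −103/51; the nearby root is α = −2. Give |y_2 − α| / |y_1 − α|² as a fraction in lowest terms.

y_1 − α = −7/3 − (−2) = −7/3 + 2 = −1/3, so |y_1 − α| = 1/3.
y_2 − α = −103/51 − (−2) = −103/51 + 2 = −1/51, so |y_2 − α| = 1/51.
|y_1 − α|² = 1/9.
Ratio = (1/51) / (1/9) = 3/17.

3/17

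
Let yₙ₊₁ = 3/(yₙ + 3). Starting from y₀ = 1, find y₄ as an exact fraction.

y₁ = 3/(1 + 3) = 3/4.
y₂ = 3/(3/4 + 3) = 4/5.
y₃ = 3/(4/5 + 3) = 15/19.
y₄ = 3/(15/19 + 3) = 19/24.

19/24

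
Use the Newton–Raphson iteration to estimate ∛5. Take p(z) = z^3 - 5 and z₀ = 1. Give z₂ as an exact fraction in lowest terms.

p'(z) = 3z^2.
p(1) = -4, p'(1) = 3, so z₁ = 1 - (-4)/3 = 7/3.
p(7/3) = 208/27, p'(7/3) = 49/3, so z₂ = (7/3) - (208/27)/(49/3) = 821/441.

821/441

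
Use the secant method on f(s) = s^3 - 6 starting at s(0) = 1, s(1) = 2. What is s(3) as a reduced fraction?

f(1) = -5, f(2) = 2. s(2) = 2 - 2·(2 - 1)/(2 - (-5)) = 12/7.
f(2) = 2, f(12/7) = -330/343. s(3) = (12/7) - (-330/343)·((12/7) - 2)/((-330/343) - 2) = 459/254.

459/254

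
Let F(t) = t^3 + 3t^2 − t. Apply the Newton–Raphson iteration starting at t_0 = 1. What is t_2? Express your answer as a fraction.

425/1004

F'(t) = 3t^2 + 6t − 1.
F(1) = 3, F'(1) = 8, so t_1 = 1 − 3/8 = 5/8.
F(5/8) = 405/512, F'(5/8) = 251/64, so t_2 = (5/8) − (405/512)/(251/64) = 425/1004.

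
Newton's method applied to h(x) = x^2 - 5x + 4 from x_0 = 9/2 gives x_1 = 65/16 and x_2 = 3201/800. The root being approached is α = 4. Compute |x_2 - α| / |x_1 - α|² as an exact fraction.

8/25

x_1 - α = 65/16 - 4 = 1/16, so |x_1 - α| = 1/16.
x_2 - α = 3201/800 - 4 = 1/800, so |x_2 - α| = 1/800.
|x_1 - α|² = 1/256.
Ratio = (1/800) / (1/256) = 8/25.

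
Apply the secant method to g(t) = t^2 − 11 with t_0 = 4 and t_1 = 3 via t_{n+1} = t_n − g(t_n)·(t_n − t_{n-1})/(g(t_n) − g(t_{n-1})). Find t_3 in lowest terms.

73/22

g(4) = 5, g(3) = −2. t_2 = 3 − (−2)·(3 − 4)/((−2) − 5) = 23/7.
g(3) = −2, g(23/7) = −10/49. t_3 = (23/7) − (−10/49)·((23/7) − 3)/((−10/49) − (−2)) = 73/22.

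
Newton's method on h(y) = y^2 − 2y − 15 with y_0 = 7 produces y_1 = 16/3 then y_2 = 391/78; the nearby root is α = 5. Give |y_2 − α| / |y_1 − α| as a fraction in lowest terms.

y_1 − α = 16/3 − 5 = 1/3, so |y_1 − α| = 1/3.
y_2 − α = 391/78 − 5 = 1/78, so |y_2 − α| = 1/78.
Ratio = (1/78) / (1/3) = 1/26.

1/26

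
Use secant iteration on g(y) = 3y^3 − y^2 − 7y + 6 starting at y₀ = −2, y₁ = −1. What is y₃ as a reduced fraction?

g(−2) = −8, g(−1) = 9. y₂ = (−1) − 9·((−1) − (−2))/(9 − (−8)) = −26/17.
g(−1) = 9, g(−26/17) = 17856/4913. y₃ = (−26/17) − (17856/4913)·((−26/17) − (−1))/((17856/4913) − 9) = −5530/2929.

−5530/2929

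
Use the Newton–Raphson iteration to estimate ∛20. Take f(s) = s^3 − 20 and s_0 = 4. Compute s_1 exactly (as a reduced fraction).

37/12

f'(s) = 3s^2.
f(4) = 44, f'(4) = 48, so s_1 = 4 − 44/48 = 37/12.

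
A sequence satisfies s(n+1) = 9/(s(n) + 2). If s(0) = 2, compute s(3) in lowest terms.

153/70

s(1) = 9/(2 + 2) = 9/4.
s(2) = 9/(9/4 + 2) = 36/17.
s(3) = 9/(36/17 + 2) = 153/70.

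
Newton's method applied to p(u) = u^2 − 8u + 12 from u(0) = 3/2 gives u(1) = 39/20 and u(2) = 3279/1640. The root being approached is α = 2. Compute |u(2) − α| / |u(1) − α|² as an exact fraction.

u(1) − α = 39/20 − 2 = −1/20, so |u(1) − α| = 1/20.
u(2) − α = 3279/1640 − 2 = −1/1640, so |u(2) − α| = 1/1640.
|u(1) − α|² = 1/400.
Ratio = (1/1640) / (1/400) = 10/41.

10/41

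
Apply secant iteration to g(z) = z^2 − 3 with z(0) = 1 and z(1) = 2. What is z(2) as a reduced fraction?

5/3

g(1) = −2, g(2) = 1. z(2) = 2 − 1·(2 − 1)/(1 − (−2)) = 5/3.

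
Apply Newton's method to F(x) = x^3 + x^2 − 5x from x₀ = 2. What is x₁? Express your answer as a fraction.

20/11

F'(x) = 3x^2 + 2x − 5.
F(2) = 2, F'(2) = 11, so x₁ = 2 − 2/11 = 20/11.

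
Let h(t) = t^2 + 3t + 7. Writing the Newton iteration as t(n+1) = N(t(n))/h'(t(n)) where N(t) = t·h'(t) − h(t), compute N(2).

−3

h'(t) = 2t + 3.
N(t) = t·h'(t) − h(t) = t·(2t + 3) − (t^2 + 3t + 7) = t^2 − 7.
N(2) = −3.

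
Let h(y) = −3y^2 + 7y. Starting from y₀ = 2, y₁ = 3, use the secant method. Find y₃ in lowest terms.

81/35

h(2) = 2, h(3) = −6. y₂ = 3 − (−6)·(3 − 2)/((−6) − 2) = 9/4.
h(3) = −6, h(9/4) = 9/16. y₃ = (9/4) − (9/16)·((9/4) − 3)/((9/16) − (−6)) = 81/35.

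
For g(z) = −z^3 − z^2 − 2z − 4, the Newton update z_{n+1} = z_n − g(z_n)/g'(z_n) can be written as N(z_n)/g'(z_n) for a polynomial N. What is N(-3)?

g'(z) = −3z^2 − 2z − 2.
N(z) = z·g'(z) − g(z) = z·(−3z^2 − 2z − 2) − (−z^3 − z^2 − 2z − 4) = −2z^3 − z^2 + 4.
N(-3) = 49.

49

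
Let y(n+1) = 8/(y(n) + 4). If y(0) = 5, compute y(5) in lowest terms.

y(1) = 8/(5 + 4) = 8/9.
y(2) = 8/(8/9 + 4) = 18/11.
y(3) = 8/(18/11 + 4) = 44/31.
y(4) = 8/(44/31 + 4) = 31/21.
y(5) = 8/(31/21 + 4) = 168/115.

168/115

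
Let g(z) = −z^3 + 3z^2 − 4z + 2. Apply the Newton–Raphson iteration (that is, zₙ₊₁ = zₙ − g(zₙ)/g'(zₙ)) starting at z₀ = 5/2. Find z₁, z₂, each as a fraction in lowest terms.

g'(z) = −3z^2 + 6z − 4.
g(5/2) = −39/8, g'(5/2) = −31/4, so z₁ = (5/2) − (−39/8)/(−31/4) = 58/31.
g(58/31) = −45630/29791, g'(58/31) = −3148/961, so z₂ = (58/31) − (−45630/29791)/(−3148/961) = 68477/48794.

z₁ = 58/31, z₂ = 68477/48794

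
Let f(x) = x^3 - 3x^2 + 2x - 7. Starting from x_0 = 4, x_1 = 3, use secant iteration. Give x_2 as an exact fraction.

f(4) = 17, f(3) = -1. x_2 = 3 - (-1)·(3 - 4)/((-1) - 17) = 55/18.

55/18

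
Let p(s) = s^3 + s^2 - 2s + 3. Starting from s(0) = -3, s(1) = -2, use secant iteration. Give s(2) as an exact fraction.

p(-3) = -9, p(-2) = 3. s(2) = (-2) - 3·((-2) - (-3))/(3 - (-9)) = -9/4.

-9/4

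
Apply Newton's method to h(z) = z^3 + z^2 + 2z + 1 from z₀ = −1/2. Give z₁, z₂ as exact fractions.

h'(z) = 3z^2 + 2z + 2.
h(−1/2) = 1/8, h'(−1/2) = 7/4, so z₁ = (−1/2) − (1/8)/(7/4) = −4/7.
h(−4/7) = −1/343, h'(−4/7) = 90/49, so z₂ = (−4/7) − (−1/343)/(90/49) = −359/630.

z₁ = −4/7, z₂ = −359/630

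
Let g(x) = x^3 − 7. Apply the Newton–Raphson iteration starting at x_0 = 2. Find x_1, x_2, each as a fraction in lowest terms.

g'(x) = 3x^2.
g(2) = 1, g'(2) = 12, so x_1 = 2 − 1/12 = 23/12.
g(23/12) = 71/1728, g'(23/12) = 529/48, so x_2 = (23/12) − (71/1728)/(529/48) = 18215/9522.

x_1 = 23/12, x_2 = 18215/9522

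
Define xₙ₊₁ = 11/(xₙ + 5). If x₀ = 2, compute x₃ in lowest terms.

x₁ = 11/(2 + 5) = 11/7.
x₂ = 11/(11/7 + 5) = 77/46.
x₃ = 11/(77/46 + 5) = 506/307.

506/307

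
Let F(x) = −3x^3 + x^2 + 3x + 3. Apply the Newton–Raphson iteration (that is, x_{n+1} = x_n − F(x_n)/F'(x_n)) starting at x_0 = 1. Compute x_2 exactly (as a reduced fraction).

F'(x) = −9x^2 + 2x + 3.
F(1) = 4, F'(1) = −4, so x_1 = 1 − 4/(−4) = 2.
F(2) = −11, F'(2) = −29, so x_2 = 2 − (−11)/(−29) = 47/29.

47/29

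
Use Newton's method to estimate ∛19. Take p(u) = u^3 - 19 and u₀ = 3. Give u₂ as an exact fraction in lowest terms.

p'(u) = 3u^2.
p(3) = 8, p'(3) = 27, so u₁ = 3 - 8/27 = 73/27.
p(73/27) = 15040/19683, p'(73/27) = 5329/243, so u₂ = (73/27) - (15040/19683)/(5329/243) = 1152011/431649.

1152011/431649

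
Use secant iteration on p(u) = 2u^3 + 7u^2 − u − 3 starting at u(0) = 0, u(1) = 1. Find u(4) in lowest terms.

p(0) = −3, p(1) = 5. u(2) = 1 − 5·(1 − 0)/(5 − (−3)) = 3/8.
p(1) = 5, p(3/8) = −585/256. u(3) = (3/8) − (−585/256)·((3/8) − 1)/((−585/256) − 5) = 213/373.
p(3/8) = −585/256, p(213/373) = −47534175/51895117. u(4) = (213/373) − (−47534175/51895117)·((213/373) − (3/8))/((−47534175/51895117) − (−585/256)) = 21833997/31093837.

21833997/31093837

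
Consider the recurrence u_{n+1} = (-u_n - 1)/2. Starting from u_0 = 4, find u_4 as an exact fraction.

u_1 = (-4 - 1)/2 = -5/2.
u_2 = (-(-5/2) - 1)/2 = 3/4.
u_3 = (-(3/4) - 1)/2 = -7/8.
u_4 = (-(-7/8) - 1)/2 = -1/16.

-1/16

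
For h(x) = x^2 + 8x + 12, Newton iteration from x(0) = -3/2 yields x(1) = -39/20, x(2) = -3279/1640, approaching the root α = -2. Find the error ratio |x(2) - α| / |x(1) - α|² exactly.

x(1) - α = -39/20 - (-2) = -39/20 + 2 = 1/20, so |x(1) - α| = 1/20.
x(2) - α = -3279/1640 - (-2) = -3279/1640 + 2 = 1/1640, so |x(2) - α| = 1/1640.
|x(1) - α|² = 1/400.
Ratio = (1/1640) / (1/400) = 10/41.

10/41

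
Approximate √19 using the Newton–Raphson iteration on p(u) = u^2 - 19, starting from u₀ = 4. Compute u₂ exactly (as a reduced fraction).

p'(u) = 2u.
p(4) = -3, p'(4) = 8, so u₁ = 4 - (-3)/8 = 35/8.
p(35/8) = 9/64, p'(35/8) = 35/4, so u₂ = (35/8) - (9/64)/(35/4) = 2441/560.

2441/560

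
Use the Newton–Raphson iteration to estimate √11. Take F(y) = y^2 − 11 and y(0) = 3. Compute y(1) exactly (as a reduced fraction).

F'(y) = 2y.
F(3) = −2, F'(3) = 6, so y(1) = 3 − (−2)/6 = 10/3.

10/3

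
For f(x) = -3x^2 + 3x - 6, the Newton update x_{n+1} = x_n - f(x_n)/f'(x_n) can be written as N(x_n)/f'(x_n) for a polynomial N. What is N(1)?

f'(x) = -6x + 3.
N(x) = x·f'(x) - f(x) = x·(-6x + 3) - (-3x^2 + 3x - 6) = -3x^2 + 6.
N(1) = 3.

3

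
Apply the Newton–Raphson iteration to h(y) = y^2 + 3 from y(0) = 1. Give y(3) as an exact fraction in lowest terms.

h'(y) = 2y.
h(1) = 4, h'(1) = 2, so y(1) = 1 - 4/2 = -1.
h(-1) = 4, h'(-1) = -2, so y(2) = (-1) - 4/(-2) = 1.
h(1) = 4, h'(1) = 2, so y(3) = 1 - 4/2 = -1.

-1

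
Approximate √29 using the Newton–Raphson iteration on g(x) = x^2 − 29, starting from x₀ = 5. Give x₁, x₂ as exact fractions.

x₁ = 27/5, x₂ = 727/135

g'(x) = 2x.
g(5) = −4, g'(5) = 10, so x₁ = 5 − (−4)/10 = 27/5.
g(27/5) = 4/25, g'(27/5) = 54/5, so x₂ = (27/5) − (4/25)/(54/5) = 727/135.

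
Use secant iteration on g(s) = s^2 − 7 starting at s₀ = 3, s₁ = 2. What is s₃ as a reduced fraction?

61/23

g(3) = 2, g(2) = −3. s₂ = 2 − (−3)·(2 − 3)/((−3) − 2) = 13/5.
g(2) = −3, g(13/5) = −6/25. s₃ = (13/5) − (−6/25)·((13/5) − 2)/((−6/25) − (−3)) = 61/23.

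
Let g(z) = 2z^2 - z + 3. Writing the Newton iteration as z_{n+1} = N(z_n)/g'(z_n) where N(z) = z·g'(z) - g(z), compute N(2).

g'(z) = 4z - 1.
N(z) = z·g'(z) - g(z) = z·(4z - 1) - (2z^2 - z + 3) = 2z^2 - 3.
N(2) = 5.

5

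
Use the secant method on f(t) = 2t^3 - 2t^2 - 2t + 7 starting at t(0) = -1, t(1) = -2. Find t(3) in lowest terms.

-4676/3391

f(-1) = 5, f(-2) = -13. t(2) = (-2) - (-13)·((-2) - (-1))/((-13) - 5) = -23/18.
f(-2) = -13, f(-23/18) = 6175/2916. t(3) = (-23/18) - (6175/2916)·((-23/18) - (-2))/((6175/2916) - (-13)) = -4676/3391.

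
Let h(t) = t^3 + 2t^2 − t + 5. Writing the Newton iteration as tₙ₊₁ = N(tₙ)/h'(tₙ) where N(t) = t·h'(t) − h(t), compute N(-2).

−13

h'(t) = 3t^2 + 4t − 1.
N(t) = t·h'(t) − h(t) = t·(3t^2 + 4t − 1) − (t^3 + 2t^2 − t + 5) = 2t^3 + 2t^2 − 5.
N(-2) = −13.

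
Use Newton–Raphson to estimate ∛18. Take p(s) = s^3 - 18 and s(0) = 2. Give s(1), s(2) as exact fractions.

s(1) = 17/6, s(2) = 6857/2601

p'(s) = 3s^2.
p(2) = -10, p'(2) = 12, so s(1) = 2 - (-10)/12 = 17/6.
p(17/6) = 1025/216, p'(17/6) = 289/12, so s(2) = (17/6) - (1025/216)/(289/12) = 6857/2601.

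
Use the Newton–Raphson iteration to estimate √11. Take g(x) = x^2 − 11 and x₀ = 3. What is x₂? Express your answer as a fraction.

199/60

g'(x) = 2x.
g(3) = −2, g'(3) = 6, so x₁ = 3 − (−2)/6 = 10/3.
g(10/3) = 1/9, g'(10/3) = 20/3, so x₂ = (10/3) − (1/9)/(20/3) = 199/60.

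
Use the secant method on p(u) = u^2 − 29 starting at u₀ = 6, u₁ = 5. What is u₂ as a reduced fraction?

p(6) = 7, p(5) = −4. u₂ = 5 − (−4)·(5 − 6)/((−4) − 7) = 59/11.

59/11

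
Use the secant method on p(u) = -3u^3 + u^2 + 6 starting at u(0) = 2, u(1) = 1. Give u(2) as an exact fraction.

p(2) = -14, p(1) = 4. u(2) = 1 - 4·(1 - 2)/(4 - (-14)) = 11/9.

11/9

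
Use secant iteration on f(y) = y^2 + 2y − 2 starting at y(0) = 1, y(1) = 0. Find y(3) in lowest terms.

3/4

f(1) = 1, f(0) = −2. y(2) = 0 − (−2)·(0 − 1)/((−2) − 1) = 2/3.
f(0) = −2, f(2/3) = −2/9. y(3) = (2/3) − (−2/9)·((2/3) − 0)/((−2/9) − (−2)) = 3/4.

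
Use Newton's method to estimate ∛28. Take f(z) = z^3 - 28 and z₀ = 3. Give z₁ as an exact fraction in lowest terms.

f'(z) = 3z^2.
f(3) = -1, f'(3) = 27, so z₁ = 3 - (-1)/27 = 82/27.

82/27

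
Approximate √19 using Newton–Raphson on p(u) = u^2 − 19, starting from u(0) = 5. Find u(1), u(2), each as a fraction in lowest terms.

u(1) = 22/5, u(2) = 959/220

p'(u) = 2u.
p(5) = 6, p'(5) = 10, so u(1) = 5 − 6/10 = 22/5.
p(22/5) = 9/25, p'(22/5) = 44/5, so u(2) = (22/5) − (9/25)/(44/5) = 959/220.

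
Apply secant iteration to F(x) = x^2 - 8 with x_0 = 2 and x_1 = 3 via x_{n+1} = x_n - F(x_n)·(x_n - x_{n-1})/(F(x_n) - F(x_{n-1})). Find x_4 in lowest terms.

577/204

F(2) = -4, F(3) = 1. x_2 = 3 - 1·(3 - 2)/(1 - (-4)) = 14/5.
F(3) = 1, F(14/5) = -4/25. x_3 = (14/5) - (-4/25)·((14/5) - 3)/((-4/25) - 1) = 82/29.
F(14/5) = -4/25, F(82/29) = -4/841. x_4 = (82/29) - (-4/841)·((82/29) - (14/5))/((-4/841) - (-4/25)) = 577/204.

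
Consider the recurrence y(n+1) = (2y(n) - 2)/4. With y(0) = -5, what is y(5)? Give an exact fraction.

y(1) = (2·(-5) - 2)/4 = -3.
y(2) = (2·(-3) - 2)/4 = -2.
y(3) = (2·(-2) - 2)/4 = -3/2.
y(4) = (2·(-3/2) - 2)/4 = -5/4.
y(5) = (2·(-5/4) - 2)/4 = -9/8.

-9/8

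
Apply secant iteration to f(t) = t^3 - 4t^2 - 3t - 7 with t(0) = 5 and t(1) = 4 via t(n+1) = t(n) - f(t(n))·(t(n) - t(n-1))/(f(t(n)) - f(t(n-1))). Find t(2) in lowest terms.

f(5) = 3, f(4) = -19. t(2) = 4 - (-19)·(4 - 5)/((-19) - 3) = 107/22.

107/22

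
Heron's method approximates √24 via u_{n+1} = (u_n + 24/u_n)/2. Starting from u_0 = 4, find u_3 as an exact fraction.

4801/980

u_1 = (4 + 24/4)/2 = 5.
u_2 = (5 + 24/5)/2 = 49/10.
u_3 = (49/10 + 24/(49/10))/2 = 4801/980.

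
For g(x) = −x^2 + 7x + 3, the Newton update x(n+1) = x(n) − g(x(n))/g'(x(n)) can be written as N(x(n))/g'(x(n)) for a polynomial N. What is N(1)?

g'(x) = −2x + 7.
N(x) = x·g'(x) − g(x) = x·(−2x + 7) − (−x^2 + 7x + 3) = −x^2 − 3.
N(1) = −4.

−4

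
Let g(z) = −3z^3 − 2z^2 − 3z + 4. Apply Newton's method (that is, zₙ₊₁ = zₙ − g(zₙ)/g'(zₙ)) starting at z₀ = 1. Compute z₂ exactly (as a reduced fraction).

g'(z) = −9z^2 − 4z − 3.
g(1) = −4, g'(1) = −16, so z₁ = 1 − (−4)/(−16) = 3/4.
g(3/4) = −41/64, g'(3/4) = −177/16, so z₂ = (3/4) − (−41/64)/(−177/16) = 245/354.

245/354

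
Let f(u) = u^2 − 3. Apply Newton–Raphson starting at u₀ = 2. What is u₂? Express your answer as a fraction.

97/56

f'(u) = 2u.
f(2) = 1, f'(2) = 4, so u₁ = 2 − 1/4 = 7/4.
f(7/4) = 1/16, f'(7/4) = 7/2, so u₂ = (7/4) − (1/16)/(7/2) = 97/56.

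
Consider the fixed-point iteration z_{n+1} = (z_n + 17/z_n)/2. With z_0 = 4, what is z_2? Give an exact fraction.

z_1 = (4 + 17/4)/2 = 33/8.
z_2 = (33/8 + 17/(33/8))/2 = 2177/528.

2177/528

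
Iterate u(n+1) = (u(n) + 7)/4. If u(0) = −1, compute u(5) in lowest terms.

u(1) = ((−1) + 7)/4 = 3/2.
u(2) = ((3/2) + 7)/4 = 17/8.
u(3) = ((17/8) + 7)/4 = 73/32.
u(4) = ((73/32) + 7)/4 = 297/128.
u(5) = ((297/128) + 7)/4 = 1193/512.

1193/512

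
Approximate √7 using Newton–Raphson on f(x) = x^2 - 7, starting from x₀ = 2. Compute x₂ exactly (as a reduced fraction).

233/88

f'(x) = 2x.
f(2) = -3, f'(2) = 4, so x₁ = 2 - (-3)/4 = 11/4.
f(11/4) = 9/16, f'(11/4) = 11/2, so x₂ = (11/4) - (9/16)/(11/2) = 233/88.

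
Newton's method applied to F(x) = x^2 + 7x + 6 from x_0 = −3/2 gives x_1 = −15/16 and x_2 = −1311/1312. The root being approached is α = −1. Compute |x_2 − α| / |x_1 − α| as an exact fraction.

1/82

x_1 − α = −15/16 − (−1) = −15/16 + 1 = 1/16, so |x_1 − α| = 1/16.
x_2 − α = −1311/1312 − (−1) = −1311/1312 + 1 = 1/1312, so |x_2 − α| = 1/1312.
Ratio = (1/1312) / (1/16) = 1/82.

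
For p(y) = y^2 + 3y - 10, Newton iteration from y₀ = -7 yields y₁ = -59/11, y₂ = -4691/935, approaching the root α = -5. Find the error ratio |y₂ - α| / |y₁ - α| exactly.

4/85

y₁ - α = -59/11 - (-5) = -59/11 + 5 = -4/11, so |y₁ - α| = 4/11.
y₂ - α = -4691/935 - (-5) = -4691/935 + 5 = -16/935, so |y₂ - α| = 16/935.
Ratio = (16/935) / (4/11) = 4/85.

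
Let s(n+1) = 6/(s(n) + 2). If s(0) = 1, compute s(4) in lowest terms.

21/13

s(1) = 6/(1 + 2) = 2.
s(2) = 6/(2 + 2) = 3/2.
s(3) = 6/(3/2 + 2) = 12/7.
s(4) = 6/(12/7 + 2) = 21/13.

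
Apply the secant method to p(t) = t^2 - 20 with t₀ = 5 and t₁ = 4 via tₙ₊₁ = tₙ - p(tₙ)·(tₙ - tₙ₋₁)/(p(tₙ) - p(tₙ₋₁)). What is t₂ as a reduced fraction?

p(5) = 5, p(4) = -4. t₂ = 4 - (-4)·(4 - 5)/((-4) - 5) = 40/9.

40/9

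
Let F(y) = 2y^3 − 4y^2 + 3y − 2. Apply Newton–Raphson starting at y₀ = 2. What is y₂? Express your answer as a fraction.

11734/7953

F'(y) = 6y^2 − 8y + 3.
F(2) = 4, F'(2) = 11, so y₁ = 2 − 4/11 = 18/11.
F(18/11) = 1280/1331, F'(18/11) = 723/121, so y₂ = (18/11) − (1280/1331)/(723/121) = 11734/7953.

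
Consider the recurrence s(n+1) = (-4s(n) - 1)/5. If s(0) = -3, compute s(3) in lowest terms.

s(1) = (-4·(-3) - 1)/5 = 11/5.
s(2) = (-4·(11/5) - 1)/5 = -49/25.
s(3) = (-4·(-49/25) - 1)/5 = 171/125.

171/125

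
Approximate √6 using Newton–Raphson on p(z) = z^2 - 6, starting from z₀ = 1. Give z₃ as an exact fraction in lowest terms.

10033/4088

p'(z) = 2z.
p(1) = -5, p'(1) = 2, so z₁ = 1 - (-5)/2 = 7/2.
p(7/2) = 25/4, p'(7/2) = 7, so z₂ = (7/2) - (25/4)/7 = 73/28.
p(73/28) = 625/784, p'(73/28) = 73/14, so z₃ = (73/28) - (625/784)/(73/14) = 10033/4088.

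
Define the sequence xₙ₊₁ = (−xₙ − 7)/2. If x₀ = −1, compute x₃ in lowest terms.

x₁ = (−(−1) − 7)/2 = −3.
x₂ = (−(−3) − 7)/2 = −2.
x₃ = (−(−2) − 7)/2 = −5/2.

−5/2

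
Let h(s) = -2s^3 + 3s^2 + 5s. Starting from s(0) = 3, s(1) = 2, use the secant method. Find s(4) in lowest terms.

h(3) = -12, h(2) = 6. s(2) = 2 - 6·(2 - 3)/(6 - (-12)) = 7/3.
h(2) = 6, h(7/3) = 70/27. s(3) = (7/3) - (70/27)·((7/3) - 2)/((70/27) - 6) = 119/46.
h(7/3) = 70/27, h(119/46) = -19635/12167. s(4) = (119/46) - (-19635/12167)·((119/46) - (7/3))/((-19635/12167) - (70/27)) = 98294/39481.

98294/39481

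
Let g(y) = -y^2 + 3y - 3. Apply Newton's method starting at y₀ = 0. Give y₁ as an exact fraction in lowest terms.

g'(y) = -2y + 3.
g(0) = -3, g'(0) = 3, so y₁ = 0 - (-3)/3 = 1.

1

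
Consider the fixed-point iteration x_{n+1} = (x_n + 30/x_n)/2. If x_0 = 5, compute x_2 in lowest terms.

241/44

x_1 = (5 + 30/5)/2 = 11/2.
x_2 = (11/2 + 30/(11/2))/2 = 241/44.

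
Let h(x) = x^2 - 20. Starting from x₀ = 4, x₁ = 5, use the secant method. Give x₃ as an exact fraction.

h(4) = -4, h(5) = 5. x₂ = 5 - 5·(5 - 4)/(5 - (-4)) = 40/9.
h(5) = 5, h(40/9) = -20/81. x₃ = (40/9) - (-20/81)·((40/9) - 5)/((-20/81) - 5) = 76/17.

76/17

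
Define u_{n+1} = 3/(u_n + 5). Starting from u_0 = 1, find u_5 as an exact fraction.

u_1 = 3/(1 + 5) = 1/2.
u_2 = 3/(1/2 + 5) = 6/11.
u_3 = 3/(6/11 + 5) = 33/61.
u_4 = 3/(33/61 + 5) = 183/338.
u_5 = 3/(183/338 + 5) = 1014/1873.

1014/1873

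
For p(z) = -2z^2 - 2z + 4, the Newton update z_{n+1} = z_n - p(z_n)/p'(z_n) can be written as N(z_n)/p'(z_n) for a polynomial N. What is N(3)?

-22

p'(z) = -4z - 2.
N(z) = z·p'(z) - p(z) = z·(-4z - 2) - (-2z^2 - 2z + 4) = -2z^2 - 4.
N(3) = -22.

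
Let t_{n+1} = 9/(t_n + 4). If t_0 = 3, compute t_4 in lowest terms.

t_1 = 9/(3 + 4) = 9/7.
t_2 = 9/(9/7 + 4) = 63/37.
t_3 = 9/(63/37 + 4) = 333/211.
t_4 = 9/(333/211 + 4) = 1899/1177.

1899/1177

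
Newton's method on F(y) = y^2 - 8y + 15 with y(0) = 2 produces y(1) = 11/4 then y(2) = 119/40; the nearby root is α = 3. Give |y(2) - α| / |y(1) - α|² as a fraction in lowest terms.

2/5

y(1) - α = 11/4 - 3 = -1/4, so |y(1) - α| = 1/4.
y(2) - α = 119/40 - 3 = -1/40, so |y(2) - α| = 1/40.
|y(1) - α|² = 1/16.
Ratio = (1/40) / (1/16) = 2/5.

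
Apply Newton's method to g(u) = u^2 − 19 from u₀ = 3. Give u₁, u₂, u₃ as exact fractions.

g'(u) = 2u.
g(3) = −10, g'(3) = 6, so u₁ = 3 − (−10)/6 = 14/3.
g(14/3) = 25/9, g'(14/3) = 28/3, so u₂ = (14/3) − (25/9)/(28/3) = 367/84.
g(367/84) = 625/7056, g'(367/84) = 367/42, so u₃ = (367/84) − (625/7056)/(367/42) = 268753/61656.

u₁ = 14/3, u₂ = 367/84, u₃ = 268753/61656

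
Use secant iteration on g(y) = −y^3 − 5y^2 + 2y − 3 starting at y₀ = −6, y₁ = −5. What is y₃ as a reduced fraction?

g(−6) = 21, g(−5) = −13. y₂ = (−5) − (−13)·((−5) − (−6))/((−13) − 21) = −183/34.
g(−5) = −13, g(−183/34) = −105651/39304. y₃ = (−183/34) − (−105651/39304)·((−183/34) − (−5))/((−105651/39304) − (−13)) = −170913/31177.

−170913/31177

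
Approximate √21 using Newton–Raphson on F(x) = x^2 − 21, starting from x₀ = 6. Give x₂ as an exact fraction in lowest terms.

F'(x) = 2x.
F(6) = 15, F'(6) = 12, so x₁ = 6 − 15/12 = 19/4.
F(19/4) = 25/16, F'(19/4) = 19/2, so x₂ = (19/4) − (25/16)/(19/2) = 697/152.

697/152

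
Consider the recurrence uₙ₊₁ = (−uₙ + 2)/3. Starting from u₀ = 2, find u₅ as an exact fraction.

u₁ = (−2 + 2)/3 = 0.
u₂ = (−0 + 2)/3 = 2/3.
u₃ = (−(2/3) + 2)/3 = 4/9.
u₄ = (−(4/9) + 2)/3 = 14/27.
u₅ = (−(14/27) + 2)/3 = 40/81.

40/81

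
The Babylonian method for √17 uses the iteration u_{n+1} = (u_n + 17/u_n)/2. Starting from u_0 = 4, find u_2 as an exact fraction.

u_1 = (4 + 17/4)/2 = 33/8.
u_2 = (33/8 + 17/(33/8))/2 = 2177/528.

2177/528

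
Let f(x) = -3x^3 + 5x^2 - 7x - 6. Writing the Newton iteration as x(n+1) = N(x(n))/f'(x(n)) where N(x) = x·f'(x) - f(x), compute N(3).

f'(x) = -9x^2 + 10x - 7.
N(x) = x·f'(x) - f(x) = x·(-9x^2 + 10x - 7) - (-3x^3 + 5x^2 - 7x - 6) = -6x^3 + 5x^2 + 6.
N(3) = -111.

-111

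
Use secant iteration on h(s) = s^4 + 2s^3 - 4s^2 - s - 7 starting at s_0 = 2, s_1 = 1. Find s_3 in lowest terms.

67897/31033

h(2) = 7, h(1) = -9. s_2 = 1 - (-9)·(1 - 2)/((-9) - 7) = 25/16.
h(1) = -9, h(25/16) = -310527/65536. s_3 = (25/16) - (-310527/65536)·((25/16) - 1)/((-310527/65536) - (-9)) = 67897/31033.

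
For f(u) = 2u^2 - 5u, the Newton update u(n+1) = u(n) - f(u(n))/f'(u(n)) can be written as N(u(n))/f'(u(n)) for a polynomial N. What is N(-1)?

2

f'(u) = 4u - 5.
N(u) = u·f'(u) - f(u) = u·(4u - 5) - (2u^2 - 5u) = 2u^2.
N(-1) = 2.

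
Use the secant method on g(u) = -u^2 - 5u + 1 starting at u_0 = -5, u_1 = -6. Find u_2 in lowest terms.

g(-5) = 1, g(-6) = -5. u_2 = (-6) - (-5)·((-6) - (-5))/((-5) - 1) = -31/6.

-31/6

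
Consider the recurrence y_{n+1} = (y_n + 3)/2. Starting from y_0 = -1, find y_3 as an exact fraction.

y_1 = ((-1) + 3)/2 = 1.
y_2 = (1 + 3)/2 = 2.
y_3 = (2 + 3)/2 = 5/2.

5/2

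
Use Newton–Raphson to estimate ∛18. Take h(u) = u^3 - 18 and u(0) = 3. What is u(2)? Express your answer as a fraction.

h'(u) = 3u^2.
h(3) = 9, h'(3) = 27, so u(1) = 3 - 9/27 = 8/3.
h(8/3) = 26/27, h'(8/3) = 64/3, so u(2) = (8/3) - (26/27)/(64/3) = 755/288.

755/288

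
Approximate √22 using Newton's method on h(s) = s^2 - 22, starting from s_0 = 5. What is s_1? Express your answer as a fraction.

h'(s) = 2s.
h(5) = 3, h'(5) = 10, so s_1 = 5 - 3/10 = 47/10.

47/10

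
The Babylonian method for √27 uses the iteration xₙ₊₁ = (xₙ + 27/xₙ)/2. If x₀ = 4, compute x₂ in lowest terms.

3577/688

x₁ = (4 + 27/4)/2 = 43/8.
x₂ = (43/8 + 27/(43/8))/2 = 3577/688.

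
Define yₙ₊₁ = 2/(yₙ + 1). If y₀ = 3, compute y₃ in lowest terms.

6/7

y₁ = 2/(3 + 1) = 1/2.
y₂ = 2/(1/2 + 1) = 4/3.
y₃ = 2/(4/3 + 1) = 6/7.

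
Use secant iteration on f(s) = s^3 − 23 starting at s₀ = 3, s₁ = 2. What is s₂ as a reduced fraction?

f(3) = 4, f(2) = −15. s₂ = 2 − (−15)·(2 − 3)/((−15) − 4) = 53/19.

53/19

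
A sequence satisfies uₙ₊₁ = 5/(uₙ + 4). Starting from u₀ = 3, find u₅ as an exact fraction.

4165/4167

u₁ = 5/(3 + 4) = 5/7.
u₂ = 5/(5/7 + 4) = 35/33.
u₃ = 5/(35/33 + 4) = 165/167.
u₄ = 5/(165/167 + 4) = 835/833.
u₅ = 5/(835/833 + 4) = 4165/4167.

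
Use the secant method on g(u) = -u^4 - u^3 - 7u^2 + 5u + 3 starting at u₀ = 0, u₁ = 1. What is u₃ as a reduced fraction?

g(0) = 3, g(1) = -1. u₂ = 1 - (-1)·(1 - 0)/((-1) - 3) = 3/4.
g(1) = -1, g(3/4) = 531/256. u₃ = (3/4) - (531/256)·((3/4) - 1)/((531/256) - (-1)) = 723/787.

723/787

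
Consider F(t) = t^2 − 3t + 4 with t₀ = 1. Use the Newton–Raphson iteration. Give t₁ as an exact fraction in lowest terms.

F'(t) = 2t − 3.
F(1) = 2, F'(1) = −1, so t₁ = 1 − 2/(−1) = 3.

3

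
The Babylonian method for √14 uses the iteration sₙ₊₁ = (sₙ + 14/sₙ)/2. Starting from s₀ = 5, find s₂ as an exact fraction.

s₁ = (5 + 14/5)/2 = 39/10.
s₂ = (39/10 + 14/(39/10))/2 = 2921/780.

2921/780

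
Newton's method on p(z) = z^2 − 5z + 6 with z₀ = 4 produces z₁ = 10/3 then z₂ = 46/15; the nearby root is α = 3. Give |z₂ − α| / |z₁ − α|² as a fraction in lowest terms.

3/5

z₁ − α = 10/3 − 3 = 1/3, so |z₁ − α| = 1/3.
z₂ − α = 46/15 − 3 = 1/15, so |z₂ − α| = 1/15.
|z₁ − α|² = 1/9.
Ratio = (1/15) / (1/9) = 3/5.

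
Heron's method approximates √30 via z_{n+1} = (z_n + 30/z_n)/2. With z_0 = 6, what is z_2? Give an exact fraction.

241/44

z_1 = (6 + 30/6)/2 = 11/2.
z_2 = (11/2 + 30/(11/2))/2 = 241/44.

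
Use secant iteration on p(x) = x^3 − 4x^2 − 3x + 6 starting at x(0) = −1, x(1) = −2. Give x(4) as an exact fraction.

−2064646/1501379

p(−1) = 4, p(−2) = −12. x(2) = (−2) − (−12)·((−2) − (−1))/((−12) − 4) = −5/4.
p(−2) = −12, p(−5/4) = 99/64. x(3) = (−5/4) − (99/64)·((−5/4) − (−2))/((99/64) − (−12)) = −386/289.
p(−5/4) = 99/64, p(−386/289) = 11790900/24137569. x(4) = (−386/289) − (11790900/24137569)·((−386/289) − (−5/4))/((11790900/24137569) − (99/64)) = −2064646/1501379.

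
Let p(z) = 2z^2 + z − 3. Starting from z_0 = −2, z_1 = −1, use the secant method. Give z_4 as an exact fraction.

p(−2) = 3, p(−1) = −2. z_2 = (−1) − (−2)·((−1) − (−2))/((−2) − 3) = −7/5.
p(−1) = −2, p(−7/5) = −12/25. z_3 = (−7/5) − (−12/25)·((−7/5) − (−1))/((−12/25) − (−2)) = −29/19.
p(−7/5) = −12/25, p(−29/19) = 48/361. z_4 = (−29/19) − (48/361)·((−29/19) − (−7/5))/((48/361) − (−12/25)) = −691/461.

−691/461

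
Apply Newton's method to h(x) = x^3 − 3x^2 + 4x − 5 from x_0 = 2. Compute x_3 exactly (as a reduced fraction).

h'(x) = 3x^2 − 6x + 4.
h(2) = −1, h'(2) = 4, so x_1 = 2 − (−1)/4 = 9/4.
h(9/4) = 13/64, h'(9/4) = 91/16, so x_2 = (9/4) − (13/64)/(91/16) = 31/14.
h(31/14) = 13/2744, h'(31/14) = 1063/196, so x_3 = (31/14) − (13/2744)/(1063/196) = 16470/7441.

16470/7441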